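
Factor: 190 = 2^1 * 5^1*19^1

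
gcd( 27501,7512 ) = 3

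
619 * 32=19808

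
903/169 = 5 + 58/169 = 5.34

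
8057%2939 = 2179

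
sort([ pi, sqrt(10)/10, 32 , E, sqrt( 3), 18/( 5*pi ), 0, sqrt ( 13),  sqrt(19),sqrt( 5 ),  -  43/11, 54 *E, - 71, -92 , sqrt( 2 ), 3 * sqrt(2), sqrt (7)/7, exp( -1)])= [ - 92,  -  71, - 43/11, 0,  sqrt( 10) /10,exp(  -  1 ) , sqrt( 7 ) /7, 18/(5*pi ), sqrt( 2), sqrt( 3), sqrt(5),E,pi,  sqrt( 13), 3*sqrt( 2), sqrt( 19 ), 32,54*E ] 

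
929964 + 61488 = 991452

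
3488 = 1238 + 2250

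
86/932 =43/466 =0.09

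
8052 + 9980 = 18032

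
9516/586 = 16+70/293=16.24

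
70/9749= 70/9749 = 0.01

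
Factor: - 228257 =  - 228257^1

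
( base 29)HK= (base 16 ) 201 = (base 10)513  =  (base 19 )180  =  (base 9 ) 630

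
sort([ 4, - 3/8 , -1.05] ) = [ - 1.05, - 3/8,4 ]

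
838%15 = 13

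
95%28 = 11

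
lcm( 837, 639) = 59427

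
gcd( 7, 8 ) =1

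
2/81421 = 2/81421 = 0.00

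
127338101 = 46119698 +81218403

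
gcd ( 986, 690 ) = 2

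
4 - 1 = 3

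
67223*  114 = 7663422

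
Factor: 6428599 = 73^1*83^1* 1061^1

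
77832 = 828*94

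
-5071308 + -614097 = -5685405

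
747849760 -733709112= 14140648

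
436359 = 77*5667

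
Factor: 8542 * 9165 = 78287430 = 2^1*3^1*5^1*13^1 * 47^1*4271^1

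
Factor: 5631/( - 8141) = -3^1*7^( - 1)*1163^(  -  1)*1877^1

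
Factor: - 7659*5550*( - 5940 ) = 2^3*3^6*5^3 * 11^1 * 23^1*37^2 = 252494253000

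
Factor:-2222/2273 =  - 2^1*11^1*101^1*2273^( - 1)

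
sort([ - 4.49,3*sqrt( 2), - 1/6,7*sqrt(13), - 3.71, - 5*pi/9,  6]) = [  -  4.49 , - 3.71, - 5*pi/9, - 1/6,3*sqrt(2), 6,7 *sqrt(  13 )]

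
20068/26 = 10034/13 = 771.85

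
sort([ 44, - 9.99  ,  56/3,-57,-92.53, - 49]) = [ - 92.53, - 57,  -  49,- 9.99, 56/3  ,  44]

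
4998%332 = 18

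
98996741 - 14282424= 84714317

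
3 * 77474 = 232422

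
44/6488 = 11/1622 = 0.01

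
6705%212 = 133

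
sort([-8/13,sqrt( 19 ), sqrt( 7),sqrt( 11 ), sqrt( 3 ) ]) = [ - 8/13,sqrt( 3), sqrt( 7),  sqrt(11 ) , sqrt( 19 ) ]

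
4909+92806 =97715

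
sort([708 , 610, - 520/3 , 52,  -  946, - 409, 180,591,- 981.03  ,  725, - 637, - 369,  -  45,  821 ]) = [ - 981.03,- 946, - 637,- 409,- 369,- 520/3, - 45,52, 180,591,  610 , 708, 725, 821 ] 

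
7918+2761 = 10679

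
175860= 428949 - 253089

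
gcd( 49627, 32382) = 1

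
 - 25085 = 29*( - 865) 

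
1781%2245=1781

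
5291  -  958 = 4333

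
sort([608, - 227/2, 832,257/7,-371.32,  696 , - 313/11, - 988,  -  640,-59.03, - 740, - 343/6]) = [ - 988, - 740, - 640, - 371.32, - 227/2,-59.03,-343/6  ,  -  313/11,257/7, 608, 696, 832 ] 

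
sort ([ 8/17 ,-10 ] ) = [ - 10,8/17 ]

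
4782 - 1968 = 2814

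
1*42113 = 42113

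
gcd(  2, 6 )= 2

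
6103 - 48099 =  - 41996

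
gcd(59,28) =1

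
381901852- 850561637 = - 468659785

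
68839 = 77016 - 8177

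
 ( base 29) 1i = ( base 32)1F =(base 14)35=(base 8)57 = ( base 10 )47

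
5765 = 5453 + 312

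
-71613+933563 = 861950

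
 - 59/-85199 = 59/85199 = 0.00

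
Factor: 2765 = 5^1 * 7^1*79^1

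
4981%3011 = 1970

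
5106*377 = 1924962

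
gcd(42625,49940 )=55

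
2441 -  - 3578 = 6019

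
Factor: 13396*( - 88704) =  - 1188278784 = - 2^9*3^2* 7^1*11^1 * 17^1*197^1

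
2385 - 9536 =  - 7151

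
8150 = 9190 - 1040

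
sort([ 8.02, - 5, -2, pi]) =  [-5,  -  2,pi, 8.02]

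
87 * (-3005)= - 261435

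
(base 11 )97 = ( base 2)1101010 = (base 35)31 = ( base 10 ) 106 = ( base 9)127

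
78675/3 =26225= 26225.00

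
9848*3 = 29544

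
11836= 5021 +6815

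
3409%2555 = 854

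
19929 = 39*511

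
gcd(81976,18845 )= 1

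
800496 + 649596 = 1450092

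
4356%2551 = 1805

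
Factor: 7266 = 2^1*3^1 *7^1*173^1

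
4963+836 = 5799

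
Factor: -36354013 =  - 36354013^1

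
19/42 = 19/42 = 0.45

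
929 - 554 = 375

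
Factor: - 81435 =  -3^1*5^1*61^1*89^1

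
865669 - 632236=233433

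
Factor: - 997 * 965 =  - 5^1 *193^1*997^1 = - 962105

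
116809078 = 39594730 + 77214348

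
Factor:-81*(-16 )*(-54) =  - 69984= - 2^5*3^7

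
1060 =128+932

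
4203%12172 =4203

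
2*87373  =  174746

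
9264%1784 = 344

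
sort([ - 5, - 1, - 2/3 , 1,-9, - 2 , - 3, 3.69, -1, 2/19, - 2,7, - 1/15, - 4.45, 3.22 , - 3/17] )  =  [ - 9,  -  5 ,-4.45,- 3, - 2,- 2, - 1, - 1, - 2/3, - 3/17, - 1/15, 2/19,1, 3.22, 3.69,7 ] 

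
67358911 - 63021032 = 4337879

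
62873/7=62873/7 = 8981.86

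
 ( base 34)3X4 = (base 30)534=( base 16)11F2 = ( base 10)4594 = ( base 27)684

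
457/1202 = 457/1202= 0.38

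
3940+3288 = 7228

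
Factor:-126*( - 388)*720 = 2^7 * 3^4*5^1*7^1*97^1 =35199360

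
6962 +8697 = 15659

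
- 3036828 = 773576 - 3810404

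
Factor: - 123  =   - 3^1*41^1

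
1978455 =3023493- 1045038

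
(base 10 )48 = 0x30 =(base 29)1j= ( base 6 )120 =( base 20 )28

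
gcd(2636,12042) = 2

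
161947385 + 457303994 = 619251379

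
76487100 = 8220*9305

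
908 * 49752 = 45174816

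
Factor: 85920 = 2^5*3^1*5^1 * 179^1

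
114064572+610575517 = 724640089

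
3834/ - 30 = -639/5 = - 127.80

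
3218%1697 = 1521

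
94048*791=74391968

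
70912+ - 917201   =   - 846289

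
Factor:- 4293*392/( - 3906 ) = 2^2*3^2*7^1*31^(-1)*53^1  =  13356/31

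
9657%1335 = 312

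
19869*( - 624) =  - 12398256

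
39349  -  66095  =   - 26746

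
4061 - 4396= - 335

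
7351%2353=292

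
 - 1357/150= - 1357/150 =- 9.05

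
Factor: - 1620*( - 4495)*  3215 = 2^2 * 3^4*5^3*29^1*31^1*643^1 = 23411308500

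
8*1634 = 13072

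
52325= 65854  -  13529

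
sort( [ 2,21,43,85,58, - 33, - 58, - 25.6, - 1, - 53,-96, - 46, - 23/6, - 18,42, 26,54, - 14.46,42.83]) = [-96, - 58,  -  53, - 46,-33, - 25.6, - 18, - 14.46, - 23/6,  -  1,  2,21, 26, 42,42.83, 43,54 , 58, 85 ] 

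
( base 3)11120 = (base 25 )4N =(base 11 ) 102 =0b1111011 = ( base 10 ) 123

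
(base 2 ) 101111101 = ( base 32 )BT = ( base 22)h7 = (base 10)381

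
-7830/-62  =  3915/31 = 126.29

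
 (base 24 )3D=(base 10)85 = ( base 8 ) 125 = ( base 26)37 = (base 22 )3j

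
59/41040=59/41040= 0.00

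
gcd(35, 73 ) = 1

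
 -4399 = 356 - 4755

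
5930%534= 56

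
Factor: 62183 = 11^1 * 5653^1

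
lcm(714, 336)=5712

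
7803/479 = 7803/479 = 16.29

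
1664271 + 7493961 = 9158232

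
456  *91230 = 41600880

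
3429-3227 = 202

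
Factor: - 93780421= - 7^1*71^1 * 188693^1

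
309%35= 29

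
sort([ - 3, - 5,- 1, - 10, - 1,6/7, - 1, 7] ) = [ -10, - 5, -3, - 1, - 1, - 1, 6/7, 7]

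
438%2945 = 438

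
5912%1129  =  267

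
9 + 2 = 11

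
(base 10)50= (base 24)22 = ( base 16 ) 32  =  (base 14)38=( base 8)62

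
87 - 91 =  - 4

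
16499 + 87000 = 103499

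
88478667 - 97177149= - 8698482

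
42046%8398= 56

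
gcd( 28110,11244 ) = 5622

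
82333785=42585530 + 39748255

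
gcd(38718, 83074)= 2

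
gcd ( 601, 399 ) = 1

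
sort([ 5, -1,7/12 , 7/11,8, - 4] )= [  -  4,-1,7/12, 7/11,5,8]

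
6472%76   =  12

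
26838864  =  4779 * 5616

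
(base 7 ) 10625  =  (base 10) 2714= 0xA9A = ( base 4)222122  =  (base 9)3645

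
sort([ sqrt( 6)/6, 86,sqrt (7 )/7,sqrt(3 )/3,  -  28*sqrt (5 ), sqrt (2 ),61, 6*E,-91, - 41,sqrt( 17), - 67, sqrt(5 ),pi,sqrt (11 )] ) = [-91, - 67  , - 28*sqrt( 5), - 41, sqrt ( 7)/7,sqrt (6) /6,  sqrt(3 ) /3, sqrt(  2),sqrt ( 5), pi,sqrt (11 ), sqrt(17),6*E,61, 86]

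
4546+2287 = 6833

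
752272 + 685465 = 1437737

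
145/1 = 145  =  145.00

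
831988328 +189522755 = 1021511083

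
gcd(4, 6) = 2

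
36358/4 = 18179/2 = 9089.50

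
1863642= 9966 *187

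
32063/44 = 32063/44  =  728.70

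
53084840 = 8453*6280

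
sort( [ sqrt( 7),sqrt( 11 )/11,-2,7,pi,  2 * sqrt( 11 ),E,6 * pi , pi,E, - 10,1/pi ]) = [ - 10,-2,sqrt( 11 ) /11,1/pi, sqrt( 7 ), E, E,  pi,pi, 2*sqrt(11 ), 7,6*pi]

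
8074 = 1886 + 6188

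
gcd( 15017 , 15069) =1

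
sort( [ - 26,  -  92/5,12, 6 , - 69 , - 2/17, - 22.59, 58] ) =[ - 69, - 26, - 22.59, - 92/5,- 2/17, 6, 12,58] 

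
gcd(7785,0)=7785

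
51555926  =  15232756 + 36323170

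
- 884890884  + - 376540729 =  - 1261431613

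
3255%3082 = 173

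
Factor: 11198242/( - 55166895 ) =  - 2^1*3^( - 2)*5^(-1)*7^( - 2 )*11^1 * 127^ ( - 1 )*197^( - 1)*431^1*1181^1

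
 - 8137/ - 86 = 94 + 53/86 = 94.62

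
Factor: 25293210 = 2^1*3^1*5^1 * 31^1*27197^1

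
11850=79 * 150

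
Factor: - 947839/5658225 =-3^( - 1 )*5^( -2)*37^( - 1)*449^1*2039^( - 1)*2111^1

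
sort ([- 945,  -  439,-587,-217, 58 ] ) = [  -  945, - 587, - 439, - 217, 58]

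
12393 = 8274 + 4119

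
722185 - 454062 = 268123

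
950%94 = 10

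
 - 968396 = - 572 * 1693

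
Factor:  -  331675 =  - 5^2 * 13267^1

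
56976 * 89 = 5070864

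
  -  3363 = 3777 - 7140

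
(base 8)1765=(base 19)2f6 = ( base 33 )UN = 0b1111110101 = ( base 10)1013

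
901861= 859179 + 42682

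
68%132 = 68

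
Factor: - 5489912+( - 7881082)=- 2^1*3^4*7^1*13^1*907^1= -13370994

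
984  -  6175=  - 5191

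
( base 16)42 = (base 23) 2K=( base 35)1v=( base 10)66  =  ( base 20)36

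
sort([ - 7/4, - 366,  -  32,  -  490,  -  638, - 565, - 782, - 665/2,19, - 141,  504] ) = [  -  782,-638, - 565, - 490,  -  366, - 665/2,  -  141, - 32 , -7/4,19,504] 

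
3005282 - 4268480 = -1263198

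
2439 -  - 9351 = 11790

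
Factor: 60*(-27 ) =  - 2^2*3^4*5^1 = - 1620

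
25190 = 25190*1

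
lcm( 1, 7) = 7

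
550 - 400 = 150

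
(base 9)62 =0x38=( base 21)2E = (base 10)56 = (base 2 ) 111000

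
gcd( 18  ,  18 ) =18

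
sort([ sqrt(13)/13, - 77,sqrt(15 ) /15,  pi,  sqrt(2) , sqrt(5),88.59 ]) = [ - 77, sqrt( 15)/15 , sqrt( 13)/13 , sqrt(2) , sqrt( 5),pi,  88.59]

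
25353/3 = 8451 = 8451.00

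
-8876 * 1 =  - 8876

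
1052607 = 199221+853386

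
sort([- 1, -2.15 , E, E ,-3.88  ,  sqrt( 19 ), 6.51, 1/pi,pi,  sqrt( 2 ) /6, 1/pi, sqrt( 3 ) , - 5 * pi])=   [ - 5*pi, - 3.88 , - 2.15,-1, sqrt( 2 ) /6,1/pi,1/pi, sqrt( 3), E , E, pi, sqrt ( 19 ) , 6.51]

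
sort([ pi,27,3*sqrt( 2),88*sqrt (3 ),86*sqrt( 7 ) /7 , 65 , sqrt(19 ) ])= [pi,3*sqrt( 2), sqrt( 19), 27,86*sqrt (7) /7,65  ,  88*sqrt( 3) ] 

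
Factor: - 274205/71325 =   -  3^ ( - 2)*5^( - 1 ) * 173^1=- 173/45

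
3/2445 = 1/815 = 0.00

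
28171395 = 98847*285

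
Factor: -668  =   - 2^2* 167^1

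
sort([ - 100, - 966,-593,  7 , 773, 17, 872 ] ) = [-966, - 593,-100,7,17, 773,872 ] 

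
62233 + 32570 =94803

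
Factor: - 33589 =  -33589^1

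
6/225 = 2/75 = 0.03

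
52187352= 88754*588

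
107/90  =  107/90 = 1.19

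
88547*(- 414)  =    -  36658458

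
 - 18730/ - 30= 624 + 1/3=   624.33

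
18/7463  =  18/7463= 0.00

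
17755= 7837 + 9918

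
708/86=354/43  =  8.23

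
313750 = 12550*25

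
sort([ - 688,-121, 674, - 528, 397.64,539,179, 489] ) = [ - 688, - 528, - 121, 179, 397.64, 489, 539 , 674] 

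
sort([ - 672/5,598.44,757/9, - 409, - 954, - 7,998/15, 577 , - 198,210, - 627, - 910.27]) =[ - 954, - 910.27, - 627,  -  409, - 198, - 672/5, - 7,998/15, 757/9,210,577, 598.44 ] 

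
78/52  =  1  +  1/2 = 1.50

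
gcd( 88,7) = 1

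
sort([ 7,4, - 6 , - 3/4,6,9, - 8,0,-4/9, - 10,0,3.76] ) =[ - 10,- 8, - 6,  -  3/4, - 4/9,0, 0,3.76, 4, 6,7,  9] 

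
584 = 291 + 293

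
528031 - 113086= 414945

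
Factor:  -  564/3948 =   -  1/7 = - 7^( - 1)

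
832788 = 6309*132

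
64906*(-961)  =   - 62374666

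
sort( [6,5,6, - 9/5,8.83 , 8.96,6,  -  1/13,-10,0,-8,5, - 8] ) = [ - 10, - 8, - 8, - 9/5, - 1/13, 0,5, 5,6,  6, 6, 8.83,8.96]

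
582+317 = 899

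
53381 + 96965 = 150346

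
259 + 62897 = 63156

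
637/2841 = 637/2841 = 0.22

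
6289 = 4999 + 1290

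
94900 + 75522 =170422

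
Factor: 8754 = 2^1 * 3^1*1459^1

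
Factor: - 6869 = -6869^1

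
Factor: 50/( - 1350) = - 3^( - 3 ) = - 1/27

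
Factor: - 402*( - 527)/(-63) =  - 2^1*3^( - 1)*7^(  -  1)*17^1*31^1*67^1 = - 70618/21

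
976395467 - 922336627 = 54058840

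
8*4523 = 36184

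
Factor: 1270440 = 2^3 * 3^2*5^1*3529^1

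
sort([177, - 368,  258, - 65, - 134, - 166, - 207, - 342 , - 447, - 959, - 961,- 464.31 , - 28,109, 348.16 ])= [ - 961, - 959, - 464.31, - 447, - 368, - 342, -207,-166, - 134,  -  65, - 28,109,177, 258,  348.16]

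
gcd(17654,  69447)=7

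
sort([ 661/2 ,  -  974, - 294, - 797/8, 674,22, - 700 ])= [ - 974, - 700, - 294,  -  797/8,22 , 661/2,674]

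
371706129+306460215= 678166344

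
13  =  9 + 4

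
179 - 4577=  - 4398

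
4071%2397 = 1674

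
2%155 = 2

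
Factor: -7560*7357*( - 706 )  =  2^4*3^3  *5^1*7^2*353^1*1051^1=39266957520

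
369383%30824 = 30319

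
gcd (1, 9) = 1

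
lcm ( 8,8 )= 8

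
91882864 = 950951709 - 859068845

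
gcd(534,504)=6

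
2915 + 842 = 3757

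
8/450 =4/225 =0.02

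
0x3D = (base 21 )2j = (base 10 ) 61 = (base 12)51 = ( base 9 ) 67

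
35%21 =14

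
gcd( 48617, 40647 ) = 797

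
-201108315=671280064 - 872388379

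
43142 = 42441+701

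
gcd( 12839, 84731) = 1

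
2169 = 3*723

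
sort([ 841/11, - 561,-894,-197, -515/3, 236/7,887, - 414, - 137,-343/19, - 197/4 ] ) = [ - 894,-561  , - 414,-197, - 515/3, - 137, - 197/4, - 343/19, 236/7, 841/11,887 ]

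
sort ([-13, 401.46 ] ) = [ - 13, 401.46] 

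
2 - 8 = -6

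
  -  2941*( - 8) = 23528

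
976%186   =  46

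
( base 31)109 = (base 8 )1712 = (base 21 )244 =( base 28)16I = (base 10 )970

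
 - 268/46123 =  - 1 + 45855/46123  =  -0.01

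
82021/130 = 82021/130 = 630.93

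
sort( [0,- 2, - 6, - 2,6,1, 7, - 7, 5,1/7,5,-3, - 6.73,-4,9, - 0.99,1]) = [ - 7, - 6.73, - 6 ,- 4, - 3,  -  2, - 2, - 0.99,0,1/7,1,1,5,5 , 6,7,9 ]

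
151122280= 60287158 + 90835122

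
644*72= 46368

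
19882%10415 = 9467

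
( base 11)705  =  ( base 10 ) 852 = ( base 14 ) 44c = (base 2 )1101010100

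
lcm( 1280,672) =26880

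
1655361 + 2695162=4350523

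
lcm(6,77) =462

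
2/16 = 1/8=0.12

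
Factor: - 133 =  - 7^1*19^1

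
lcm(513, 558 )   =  31806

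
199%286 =199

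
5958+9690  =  15648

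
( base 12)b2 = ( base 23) 5J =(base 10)134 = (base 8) 206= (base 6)342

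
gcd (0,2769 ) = 2769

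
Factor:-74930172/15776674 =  - 2^1 * 3^1*61^( - 1 )*89^( - 1 )*97^1*1453^(-1 )*64373^1=- 37465086/7888337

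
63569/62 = 1025 + 19/62 = 1025.31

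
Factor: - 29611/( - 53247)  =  3^( - 1)*17749^( - 1)*29611^1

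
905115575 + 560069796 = 1465185371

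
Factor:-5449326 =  - 2^1*3^1*908221^1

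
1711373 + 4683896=6395269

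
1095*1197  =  1310715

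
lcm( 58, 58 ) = 58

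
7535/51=147+38/51 = 147.75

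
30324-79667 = -49343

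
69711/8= 69711/8  =  8713.88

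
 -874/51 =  - 874/51= - 17.14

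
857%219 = 200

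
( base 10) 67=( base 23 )2L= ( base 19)3a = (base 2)1000011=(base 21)34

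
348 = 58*6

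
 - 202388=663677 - 866065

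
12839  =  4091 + 8748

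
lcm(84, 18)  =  252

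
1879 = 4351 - 2472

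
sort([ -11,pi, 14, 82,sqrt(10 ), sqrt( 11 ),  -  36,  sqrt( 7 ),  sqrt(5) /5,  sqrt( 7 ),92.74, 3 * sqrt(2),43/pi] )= [- 36, - 11 , sqrt( 5)/5, sqrt(7),sqrt( 7), pi,sqrt( 10), sqrt(11 ) , 3 * sqrt( 2),43/pi, 14, 82,92.74 ]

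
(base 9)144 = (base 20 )61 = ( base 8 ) 171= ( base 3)11111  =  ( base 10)121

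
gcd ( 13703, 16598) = 193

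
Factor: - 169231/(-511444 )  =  2^ ( - 2)*29^ ( - 1 ) *229^1*739^1*4409^ (-1)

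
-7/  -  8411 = 7/8411=0.00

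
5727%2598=531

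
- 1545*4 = -6180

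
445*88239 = 39266355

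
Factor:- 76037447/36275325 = - 3^( - 1)*5^ ( - 2)*17^1*1973^1*2267^1*483671^( - 1)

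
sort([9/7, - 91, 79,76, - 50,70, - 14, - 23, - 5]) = [  -  91,-50, - 23, - 14, - 5, 9/7, 70,76, 79]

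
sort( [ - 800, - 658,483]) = [-800,  -  658,483] 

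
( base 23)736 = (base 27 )54p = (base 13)1948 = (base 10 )3778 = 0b111011000010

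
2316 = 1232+1084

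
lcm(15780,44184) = 220920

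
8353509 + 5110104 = 13463613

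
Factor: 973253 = 973253^1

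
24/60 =2/5 = 0.40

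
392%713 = 392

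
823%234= 121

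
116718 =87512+29206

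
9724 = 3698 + 6026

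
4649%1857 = 935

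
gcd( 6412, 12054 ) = 14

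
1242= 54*23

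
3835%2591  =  1244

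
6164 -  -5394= 11558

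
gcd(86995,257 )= 1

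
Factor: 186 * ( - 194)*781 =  - 28181604  =  - 2^2*3^1*11^1*31^1*71^1  *97^1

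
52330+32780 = 85110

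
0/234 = 0 = 0.00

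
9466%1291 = 429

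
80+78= 158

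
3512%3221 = 291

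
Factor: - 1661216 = - 2^5*51913^1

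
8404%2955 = 2494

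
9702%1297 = 623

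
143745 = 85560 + 58185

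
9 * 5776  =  51984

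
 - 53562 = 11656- 65218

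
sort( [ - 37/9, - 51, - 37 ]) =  [ -51, - 37, - 37/9 ] 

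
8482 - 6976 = 1506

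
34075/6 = 5679  +  1/6 = 5679.17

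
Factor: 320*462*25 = 2^7 * 3^1 *5^3*7^1 * 11^1 =3696000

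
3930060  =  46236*85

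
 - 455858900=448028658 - 903887558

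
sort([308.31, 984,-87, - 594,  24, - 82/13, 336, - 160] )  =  [ - 594,-160, - 87, - 82/13,24, 308.31,336, 984 ]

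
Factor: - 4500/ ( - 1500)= 3^1 = 3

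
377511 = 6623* 57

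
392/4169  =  392/4169 = 0.09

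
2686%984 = 718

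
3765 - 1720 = 2045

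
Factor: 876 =2^2*3^1*73^1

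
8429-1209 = 7220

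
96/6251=96/6251 = 0.02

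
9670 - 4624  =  5046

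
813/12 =271/4 = 67.75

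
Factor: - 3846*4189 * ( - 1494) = 24069675636 = 2^2*3^3 * 59^1 * 71^1 * 83^1 * 641^1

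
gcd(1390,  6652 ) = 2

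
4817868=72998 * 66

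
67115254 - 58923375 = 8191879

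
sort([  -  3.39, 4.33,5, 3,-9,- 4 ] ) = [-9,-4, - 3.39, 3,4.33,  5]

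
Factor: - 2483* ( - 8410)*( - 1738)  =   - 36292968140 = - 2^2*5^1*11^1*13^1*29^2*79^1*191^1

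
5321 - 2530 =2791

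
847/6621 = 847/6621 = 0.13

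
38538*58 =2235204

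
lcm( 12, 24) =24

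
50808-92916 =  - 42108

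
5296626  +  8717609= 14014235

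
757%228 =73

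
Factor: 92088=2^3 * 3^2*1279^1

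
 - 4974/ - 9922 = 2487/4961 = 0.50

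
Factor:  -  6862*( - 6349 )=43566838 = 2^1*7^1 *47^1*73^1*907^1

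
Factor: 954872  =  2^3*119359^1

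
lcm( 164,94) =7708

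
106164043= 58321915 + 47842128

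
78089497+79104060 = 157193557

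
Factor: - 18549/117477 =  - 3/19=- 3^1*19^( -1 )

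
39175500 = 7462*5250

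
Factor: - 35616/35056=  - 2^1*3^1*53^1*313^( - 1)  =  - 318/313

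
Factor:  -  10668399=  - 3^1*7^1*508019^1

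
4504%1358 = 430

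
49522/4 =24761/2=12380.50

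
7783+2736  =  10519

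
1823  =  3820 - 1997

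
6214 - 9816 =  - 3602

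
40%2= 0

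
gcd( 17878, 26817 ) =8939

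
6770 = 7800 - 1030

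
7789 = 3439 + 4350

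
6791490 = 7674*885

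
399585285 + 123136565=522721850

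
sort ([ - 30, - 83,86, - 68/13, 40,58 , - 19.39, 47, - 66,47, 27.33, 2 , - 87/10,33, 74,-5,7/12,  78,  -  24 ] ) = [-83, - 66,  -  30,  -  24, - 19.39, - 87/10,  -  68/13, - 5, 7/12 , 2, 27.33,33,40,47,  47,58,  74, 78,86]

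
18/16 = 1 + 1/8= 1.12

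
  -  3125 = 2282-5407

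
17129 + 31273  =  48402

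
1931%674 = 583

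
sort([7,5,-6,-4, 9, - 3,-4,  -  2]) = [-6, - 4, - 4,-3, - 2,  5, 7,9 ] 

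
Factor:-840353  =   - 840353^1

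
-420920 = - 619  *680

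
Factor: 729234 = 2^1*3^2 * 11^1*29^1 * 127^1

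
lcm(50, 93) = 4650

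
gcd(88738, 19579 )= 1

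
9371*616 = 5772536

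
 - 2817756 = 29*( - 97164 )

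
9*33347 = 300123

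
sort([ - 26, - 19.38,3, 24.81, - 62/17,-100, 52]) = [  -  100,-26, - 19.38,-62/17, 3,  24.81, 52 ] 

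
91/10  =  91/10 = 9.10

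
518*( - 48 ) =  - 24864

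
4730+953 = 5683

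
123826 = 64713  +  59113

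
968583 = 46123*21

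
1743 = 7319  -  5576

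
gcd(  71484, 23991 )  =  3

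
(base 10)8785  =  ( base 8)21121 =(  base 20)11J5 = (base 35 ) 760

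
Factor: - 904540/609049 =-129220/87007  =  - 2^2*5^1*7^1 *13^1*71^1*167^(-1)* 521^(  -  1) 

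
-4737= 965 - 5702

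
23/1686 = 23/1686 = 0.01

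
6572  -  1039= 5533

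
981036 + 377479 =1358515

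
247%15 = 7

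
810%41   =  31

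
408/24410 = 204/12205 = 0.02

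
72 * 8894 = 640368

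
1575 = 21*75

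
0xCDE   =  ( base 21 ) 79I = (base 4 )303132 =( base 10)3294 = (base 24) 5H6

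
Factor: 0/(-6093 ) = 0^1 = 0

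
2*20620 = 41240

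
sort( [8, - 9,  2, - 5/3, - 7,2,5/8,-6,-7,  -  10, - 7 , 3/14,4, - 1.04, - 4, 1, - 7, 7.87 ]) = [ - 10, - 9, - 7,  -  7, - 7,-7, - 6, - 4, - 5/3, - 1.04, 3/14,  5/8, 1,2,2,4,7.87,  8]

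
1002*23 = 23046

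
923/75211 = 923/75211 = 0.01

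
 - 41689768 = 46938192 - 88627960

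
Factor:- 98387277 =-3^1 * 32795759^1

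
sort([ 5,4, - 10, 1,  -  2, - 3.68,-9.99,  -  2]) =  [ - 10, - 9.99,-3.68,-2, - 2, 1,4,5]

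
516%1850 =516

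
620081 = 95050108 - 94430027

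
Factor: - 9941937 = - 3^1*37^1*89567^1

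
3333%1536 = 261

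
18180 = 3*6060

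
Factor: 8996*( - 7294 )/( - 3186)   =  32808412/1593 =2^2  *3^( - 3) *7^1*13^1* 59^( - 1) *173^1*521^1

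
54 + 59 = 113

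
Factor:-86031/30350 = - 2^( - 1)*3^2*5^( - 2) * 11^2*79^1*607^ ( -1)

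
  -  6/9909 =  - 1 + 3301/3303  =  - 0.00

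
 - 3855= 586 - 4441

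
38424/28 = 9606/7= 1372.29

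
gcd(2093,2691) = 299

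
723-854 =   -  131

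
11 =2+9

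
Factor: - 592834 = -2^1 * 11^1*26947^1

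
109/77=109/77=1.42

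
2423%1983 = 440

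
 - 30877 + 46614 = 15737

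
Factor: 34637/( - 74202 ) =  -  2^( - 1) * 3^( - 1)*19^1*83^( - 1 )*149^(- 1 )*1823^1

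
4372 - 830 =3542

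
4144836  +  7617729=11762565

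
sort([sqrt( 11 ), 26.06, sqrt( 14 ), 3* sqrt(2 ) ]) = [ sqrt(11), sqrt (14), 3*sqrt ( 2) , 26.06]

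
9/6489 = 1/721 = 0.00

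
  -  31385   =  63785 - 95170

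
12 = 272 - 260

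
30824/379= 81 + 125/379 = 81.33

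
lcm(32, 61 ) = 1952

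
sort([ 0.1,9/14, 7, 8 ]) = [ 0.1, 9/14, 7,  8] 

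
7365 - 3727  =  3638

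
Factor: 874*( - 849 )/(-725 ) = 2^1 *3^1  *5^( - 2) * 19^1*  23^1*29^( -1 ) * 283^1 =742026/725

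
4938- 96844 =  - 91906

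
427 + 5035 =5462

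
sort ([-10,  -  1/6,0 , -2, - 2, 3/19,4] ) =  [ - 10, - 2,  -  2,  -  1/6,0,3/19, 4]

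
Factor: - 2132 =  - 2^2*13^1*41^1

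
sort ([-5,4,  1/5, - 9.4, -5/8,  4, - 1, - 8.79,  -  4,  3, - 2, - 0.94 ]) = [-9.4,-8.79,-5, - 4 ,-2, - 1,-0.94,  -  5/8, 1/5, 3, 4, 4] 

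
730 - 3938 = -3208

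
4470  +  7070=11540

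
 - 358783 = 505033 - 863816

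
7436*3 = 22308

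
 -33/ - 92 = 33/92 = 0.36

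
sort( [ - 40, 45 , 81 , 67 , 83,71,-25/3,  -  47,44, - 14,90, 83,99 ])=[ - 47, - 40,  -  14,-25/3 , 44,45 , 67,71,81 , 83,83,  90,  99] 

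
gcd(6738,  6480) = 6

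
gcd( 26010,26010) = 26010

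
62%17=11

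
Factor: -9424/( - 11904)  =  2^( - 3)*3^(  -  1) * 19^1 =19/24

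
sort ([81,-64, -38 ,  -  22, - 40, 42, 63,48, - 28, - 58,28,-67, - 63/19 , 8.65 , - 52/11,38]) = [ - 67, - 64, - 58, - 40 , - 38, - 28, - 22, - 52/11 ,  -  63/19,8.65, 28, 38, 42,48, 63 , 81]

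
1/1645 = 1/1645 = 0.00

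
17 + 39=56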